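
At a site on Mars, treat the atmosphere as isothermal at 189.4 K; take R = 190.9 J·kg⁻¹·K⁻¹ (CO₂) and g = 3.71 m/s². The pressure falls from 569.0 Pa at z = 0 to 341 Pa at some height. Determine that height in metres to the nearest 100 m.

Scale height: H = RT/g = 190.9 × 189.4 / 3.71 = 9745.7 m.
Invert the barometric formula: z = H ln(P₀/P).
P₀/P = 569.0/341 = 1.6686; ln(1.6686) = 0.51198.
z = 9745.7 × 0.51198 = 4989.6 m.

z ≈ 5000 m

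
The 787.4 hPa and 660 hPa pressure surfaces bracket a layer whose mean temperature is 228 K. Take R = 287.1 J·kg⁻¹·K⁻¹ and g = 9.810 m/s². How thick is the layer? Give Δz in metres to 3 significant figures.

Hypsometric equation: Δz = (R T̄/g) ln(P₁/P₂).
R T̄/g = 287.1 × 228 / 9.810 = 6672.7 m.
ln(787.4/660) = ln(1.1930) = 0.17647.
Δz = 6672.7 × 0.17647 = 1177.5 m.

Δz ≈ 1180 m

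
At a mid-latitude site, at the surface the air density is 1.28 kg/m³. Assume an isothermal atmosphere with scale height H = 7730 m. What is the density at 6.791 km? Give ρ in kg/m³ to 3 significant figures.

ρ ≈ 0.532 kg/m³

In an isothermal atmosphere, density decays like pressure: ρ = ρ₀ exp(−z/H).
z/H = 6791.0/7730.0 = 0.87853; exp(−0.87853) = 0.41539.
ρ = 1.28 × 0.41539 = 0.53170 kg/m³.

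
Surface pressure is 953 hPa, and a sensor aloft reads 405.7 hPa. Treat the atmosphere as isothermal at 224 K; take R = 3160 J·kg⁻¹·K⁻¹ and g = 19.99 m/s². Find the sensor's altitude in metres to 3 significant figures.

Scale height: H = RT/g = 3160 × 224 / 19.99 = 35410 m.
Invert the barometric formula: z = H ln(P₀/P).
P₀/P = 953/405.7 = 2.3490; ln(2.3490) = 0.85399.
z = 35410 × 0.85399 = 30240 m.

z ≈ 30200 m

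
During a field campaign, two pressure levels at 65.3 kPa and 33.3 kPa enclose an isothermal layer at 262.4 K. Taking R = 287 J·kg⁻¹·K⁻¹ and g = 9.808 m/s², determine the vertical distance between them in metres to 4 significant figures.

Δz ≈ 5171 m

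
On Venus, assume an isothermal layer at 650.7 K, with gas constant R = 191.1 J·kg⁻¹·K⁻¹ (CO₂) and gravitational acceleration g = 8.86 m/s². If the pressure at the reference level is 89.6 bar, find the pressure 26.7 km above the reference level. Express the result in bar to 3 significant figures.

Scale height: H = RT/g = 191.1 × 650.7 / 8.86 = 14035 m.
Barometric formula: P = P₀ exp(−z/H).
z/H = 26700/14035 = 1.9024; exp(−1.9024) = 0.14921.
P = 89.6 × 0.14921 = 13.369 bar.

P ≈ 13.4 bar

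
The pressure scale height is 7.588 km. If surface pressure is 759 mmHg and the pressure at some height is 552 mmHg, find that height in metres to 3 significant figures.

z ≈ 2420 m

Invert the barometric formula: z = H ln(P₀/P).
P₀/P = 759/552 = 1.3750; ln(1.3750) = 0.31845.
z = 7588.0 × 0.31845 = 2416.4 m.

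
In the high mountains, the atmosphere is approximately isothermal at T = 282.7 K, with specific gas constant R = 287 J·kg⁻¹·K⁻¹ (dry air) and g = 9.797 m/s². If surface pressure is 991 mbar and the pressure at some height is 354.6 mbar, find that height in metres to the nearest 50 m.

z ≈ 8500 m

Scale height: H = RT/g = 287 × 282.7 / 9.797 = 8281.6 m.
Invert the barometric formula: z = H ln(P₀/P).
P₀/P = 991/354.6 = 2.7947; ln(2.7947) = 1.0277.
z = 8281.6 × 1.0277 = 8511.0 m.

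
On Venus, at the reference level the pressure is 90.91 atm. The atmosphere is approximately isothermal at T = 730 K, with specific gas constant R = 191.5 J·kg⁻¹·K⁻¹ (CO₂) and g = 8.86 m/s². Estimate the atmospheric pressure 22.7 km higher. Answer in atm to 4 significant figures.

Scale height: H = RT/g = 191.5 × 730 / 8.86 = 15778 m.
Barometric formula: P = P₀ exp(−z/H).
z/H = 22700/15778 = 1.4387; exp(−1.4387) = 0.23724.
P = 90.91 × 0.23724 = 21.567 atm.

P ≈ 21.57 atm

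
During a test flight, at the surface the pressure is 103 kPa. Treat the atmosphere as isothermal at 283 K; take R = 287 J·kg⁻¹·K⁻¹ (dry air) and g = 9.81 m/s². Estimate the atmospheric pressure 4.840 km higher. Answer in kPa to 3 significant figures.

P ≈ 57.4 kPa

Scale height: H = RT/g = 287 × 283 / 9.81 = 8279.4 m.
Barometric formula: P = P₀ exp(−z/H).
z/H = 4840.0/8279.4 = 0.58458; exp(−0.58458) = 0.55734.
P = 103 × 0.55734 = 57.406 kPa.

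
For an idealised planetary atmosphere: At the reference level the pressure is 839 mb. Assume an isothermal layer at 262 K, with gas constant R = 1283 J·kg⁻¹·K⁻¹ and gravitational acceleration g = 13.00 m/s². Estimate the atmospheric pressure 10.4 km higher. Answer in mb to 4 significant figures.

P ≈ 561.2 mb

Scale height: H = RT/g = 1283 × 262 / 13.00 = 25857 m.
Barometric formula: P = P₀ exp(−z/H).
z/H = 10400/25857 = 0.40221; exp(−0.40221) = 0.66884.
P = 839 × 0.66884 = 561.16 mb.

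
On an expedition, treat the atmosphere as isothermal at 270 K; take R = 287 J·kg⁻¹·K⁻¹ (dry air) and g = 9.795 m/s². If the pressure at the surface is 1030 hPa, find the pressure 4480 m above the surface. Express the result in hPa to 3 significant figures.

P ≈ 585 hPa

Scale height: H = RT/g = 287 × 270 / 9.795 = 7911.2 m.
Barometric formula: P = P₀ exp(−z/H).
z/H = 4480.0/7911.2 = 0.56629; exp(−0.56629) = 0.56763.
P = 1030 × 0.56763 = 584.66 hPa.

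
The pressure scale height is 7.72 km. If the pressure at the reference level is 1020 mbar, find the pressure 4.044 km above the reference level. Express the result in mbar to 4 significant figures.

P ≈ 604.1 mbar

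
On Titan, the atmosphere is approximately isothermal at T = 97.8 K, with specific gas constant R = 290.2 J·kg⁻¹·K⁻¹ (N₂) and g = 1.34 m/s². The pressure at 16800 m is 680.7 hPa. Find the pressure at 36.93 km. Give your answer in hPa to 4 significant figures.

Scale height: H = RT/g = 290.2 × 97.8 / 1.34 = 21180 m.
Between two levels, P₂ = P₁ exp(−Δz/H) with Δz = z₂ − z₁.
Δz = 36930 − 16800 = 20130 m; Δz/H = 20130/21180 = 0.95042.
P₂ = 680.7 × exp(−0.95042) = 680.7 × 0.38658 = 263.15 hPa.

P ≈ 263.1 hPa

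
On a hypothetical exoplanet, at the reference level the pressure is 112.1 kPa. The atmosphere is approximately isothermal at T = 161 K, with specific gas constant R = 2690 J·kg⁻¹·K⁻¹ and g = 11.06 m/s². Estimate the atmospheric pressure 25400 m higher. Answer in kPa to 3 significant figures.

Scale height: H = RT/g = 2690 × 161 / 11.06 = 39158 m.
Barometric formula: P = P₀ exp(−z/H).
z/H = 25400/39158 = 0.64865; exp(−0.64865) = 0.52275.
P = 112.1 × 0.52275 = 58.600 kPa.

P ≈ 58.6 kPa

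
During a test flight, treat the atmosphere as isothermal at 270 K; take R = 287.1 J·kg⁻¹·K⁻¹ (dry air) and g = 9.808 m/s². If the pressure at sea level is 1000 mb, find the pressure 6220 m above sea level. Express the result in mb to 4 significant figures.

P ≈ 455.2 mb

Scale height: H = RT/g = 287.1 × 270 / 9.808 = 7903.4 m.
Barometric formula: P = P₀ exp(−z/H).
z/H = 6220.0/7903.4 = 0.78700; exp(−0.78700) = 0.45521.
P = 1000 × 0.45521 = 455.21 mb.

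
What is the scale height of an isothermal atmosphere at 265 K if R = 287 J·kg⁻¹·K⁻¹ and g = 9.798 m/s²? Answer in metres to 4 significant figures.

The scale height of an isothermal atmosphere is H = RT/g.
H = 287 × 265 / 9.798 = 76055/9.798 = 7762.3 m.

H ≈ 7762 m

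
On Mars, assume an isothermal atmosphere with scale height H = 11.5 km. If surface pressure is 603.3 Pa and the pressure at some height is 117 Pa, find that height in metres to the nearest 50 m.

z ≈ 18850 m

Invert the barometric formula: z = H ln(P₀/P).
P₀/P = 603.3/117 = 5.1564; ln(5.1564) = 1.6402.
z = 11500 × 1.6402 = 18862 m.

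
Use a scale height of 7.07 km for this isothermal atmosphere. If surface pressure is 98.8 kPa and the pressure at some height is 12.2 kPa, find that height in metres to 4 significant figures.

z ≈ 14790 m

Invert the barometric formula: z = H ln(P₀/P).
P₀/P = 98.8/12.2 = 8.0984; ln(8.0984) = 2.0917.
z = 7070.0 × 2.0917 = 14788 m.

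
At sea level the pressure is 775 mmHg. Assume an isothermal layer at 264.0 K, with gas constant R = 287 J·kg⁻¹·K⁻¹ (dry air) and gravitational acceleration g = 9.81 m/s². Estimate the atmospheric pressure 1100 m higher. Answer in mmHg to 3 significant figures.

Scale height: H = RT/g = 287 × 264.0 / 9.81 = 7723.5 m.
Barometric formula: P = P₀ exp(−z/H).
z/H = 1100.0/7723.5 = 0.14242; exp(−0.14242) = 0.86726.
P = 775 × 0.86726 = 672.13 mmHg.

P ≈ 672 mmHg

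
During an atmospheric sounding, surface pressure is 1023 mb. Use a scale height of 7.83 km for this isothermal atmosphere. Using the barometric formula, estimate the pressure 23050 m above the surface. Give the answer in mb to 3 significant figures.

Barometric formula: P = P₀ exp(−z/H).
z/H = 23050/7830.0 = 2.9438; exp(−2.9438) = 0.052665.
P = 1023 × 0.052665 = 53.876 mb.

P ≈ 53.9 mb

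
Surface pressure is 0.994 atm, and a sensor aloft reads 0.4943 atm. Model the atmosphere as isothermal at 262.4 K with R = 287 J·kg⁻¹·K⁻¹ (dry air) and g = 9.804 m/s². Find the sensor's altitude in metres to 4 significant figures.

Scale height: H = RT/g = 287 × 262.4 / 9.804 = 7681.4 m.
Invert the barometric formula: z = H ln(P₀/P).
P₀/P = 0.994/0.4943 = 2.0109; ln(2.0109) = 0.69858.
z = 7681.4 × 0.69858 = 5366.1 m.

z ≈ 5366 m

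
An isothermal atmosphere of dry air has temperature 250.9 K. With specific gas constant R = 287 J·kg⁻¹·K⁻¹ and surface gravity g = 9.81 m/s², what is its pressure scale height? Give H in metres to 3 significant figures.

H ≈ 7340 m

The scale height of an isothermal atmosphere is H = RT/g.
H = 287 × 250.9 / 9.81 = 72008/9.81 = 7340.3 m.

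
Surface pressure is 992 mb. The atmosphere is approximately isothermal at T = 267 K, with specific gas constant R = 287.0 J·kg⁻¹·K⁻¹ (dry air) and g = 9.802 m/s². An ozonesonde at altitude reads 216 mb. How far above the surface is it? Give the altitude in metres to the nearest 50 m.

Scale height: H = RT/g = 287.0 × 267 / 9.802 = 7817.7 m.
Invert the barometric formula: z = H ln(P₀/P).
P₀/P = 992/216 = 4.5926; ln(4.5926) = 1.5244.
z = 7817.7 × 1.5244 = 11917 m.

z ≈ 11900 m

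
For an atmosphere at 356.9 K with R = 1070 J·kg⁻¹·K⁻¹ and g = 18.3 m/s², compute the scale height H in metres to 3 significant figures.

H ≈ 20900 m

The scale height of an isothermal atmosphere is H = RT/g.
H = 1070 × 356.9 / 18.3 = 381880/18.3 = 20868 m.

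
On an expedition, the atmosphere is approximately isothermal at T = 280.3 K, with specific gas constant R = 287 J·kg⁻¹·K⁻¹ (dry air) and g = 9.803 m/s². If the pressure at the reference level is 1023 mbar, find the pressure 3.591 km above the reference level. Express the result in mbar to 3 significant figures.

Scale height: H = RT/g = 287 × 280.3 / 9.803 = 8206.3 m.
Barometric formula: P = P₀ exp(−z/H).
z/H = 3591.0/8206.3 = 0.43759; exp(−0.43759) = 0.64559.
P = 1023 × 0.64559 = 660.44 mbar.

P ≈ 660 mbar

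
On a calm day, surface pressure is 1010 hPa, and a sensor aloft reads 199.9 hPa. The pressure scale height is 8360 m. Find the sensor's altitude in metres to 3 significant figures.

z ≈ 13500 m

Invert the barometric formula: z = H ln(P₀/P).
P₀/P = 1010/199.9 = 5.0525; ln(5.0525) = 1.6199.
z = 8360.0 × 1.6199 = 13542 m.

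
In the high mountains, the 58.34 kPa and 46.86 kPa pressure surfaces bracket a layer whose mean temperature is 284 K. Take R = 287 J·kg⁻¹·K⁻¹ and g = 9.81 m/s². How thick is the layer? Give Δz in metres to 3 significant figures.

Δz ≈ 1820 m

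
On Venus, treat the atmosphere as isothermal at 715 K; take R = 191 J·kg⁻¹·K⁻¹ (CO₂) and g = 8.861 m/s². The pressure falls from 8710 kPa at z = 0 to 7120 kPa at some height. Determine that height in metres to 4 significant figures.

z ≈ 3106 m

Scale height: H = RT/g = 191 × 715 / 8.861 = 15412 m.
Invert the barometric formula: z = H ln(P₀/P).
P₀/P = 8710/7120 = 1.2233; ln(1.2233) = 0.20155.
z = 15412 × 0.20155 = 3106.3 m.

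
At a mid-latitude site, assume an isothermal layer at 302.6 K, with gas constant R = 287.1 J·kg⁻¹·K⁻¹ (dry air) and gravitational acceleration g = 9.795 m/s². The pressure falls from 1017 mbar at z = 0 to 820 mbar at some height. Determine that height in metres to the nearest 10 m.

z ≈ 1910 m

Scale height: H = RT/g = 287.1 × 302.6 / 9.795 = 8869.5 m.
Invert the barometric formula: z = H ln(P₀/P).
P₀/P = 1017/820 = 1.2402; ln(1.2402) = 0.21527.
z = 8869.5 × 0.21527 = 1909.3 m.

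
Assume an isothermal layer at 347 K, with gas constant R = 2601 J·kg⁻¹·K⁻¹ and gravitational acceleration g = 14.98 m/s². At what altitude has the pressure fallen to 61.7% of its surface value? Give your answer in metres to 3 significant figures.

Scale height: H = RT/g = 2601 × 347 / 14.98 = 60250 m.
Set P/P₀ = exp(−z/H) = 0.617, so z = −H ln(0.617).
−ln(0.617) = 0.48289; z = 60250 × 0.48289 = 29094 m.

z ≈ 29100 m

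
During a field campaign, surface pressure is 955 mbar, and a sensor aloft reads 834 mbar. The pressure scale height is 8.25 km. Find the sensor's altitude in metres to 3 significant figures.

Invert the barometric formula: z = H ln(P₀/P).
P₀/P = 955/834 = 1.1451; ln(1.1451) = 0.13549.
z = 8250.0 × 0.13549 = 1117.8 m.

z ≈ 1120 m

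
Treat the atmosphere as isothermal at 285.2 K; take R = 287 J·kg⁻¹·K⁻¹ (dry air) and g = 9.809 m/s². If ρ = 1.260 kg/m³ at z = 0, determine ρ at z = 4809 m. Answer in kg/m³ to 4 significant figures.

ρ ≈ 0.7081 kg/m³

Scale height: H = RT/g = 287 × 285.2 / 9.809 = 8344.6 m.
In an isothermal atmosphere, density decays like pressure: ρ = ρ₀ exp(−z/H).
z/H = 4809.0/8344.6 = 0.57630; exp(−0.57630) = 0.56197.
ρ = 1.260 × 0.56197 = 0.70808 kg/m³.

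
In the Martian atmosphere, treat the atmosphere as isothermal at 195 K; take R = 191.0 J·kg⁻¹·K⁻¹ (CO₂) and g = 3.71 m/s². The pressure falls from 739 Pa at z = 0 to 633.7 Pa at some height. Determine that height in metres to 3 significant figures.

Scale height: H = RT/g = 191.0 × 195 / 3.71 = 10039 m.
Invert the barometric formula: z = H ln(P₀/P).
P₀/P = 739/633.7 = 1.1662; ln(1.1662) = 0.15375.
z = 10039 × 0.15375 = 1543.5 m.

z ≈ 1540 m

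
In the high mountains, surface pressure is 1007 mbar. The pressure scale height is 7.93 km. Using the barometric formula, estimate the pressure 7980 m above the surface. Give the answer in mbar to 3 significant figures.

Barometric formula: P = P₀ exp(−z/H).
z/H = 7980.0/7930.0 = 1.0063; exp(−1.0063) = 0.36557.
P = 1007 × 0.36557 = 368.13 mbar.

P ≈ 368 mbar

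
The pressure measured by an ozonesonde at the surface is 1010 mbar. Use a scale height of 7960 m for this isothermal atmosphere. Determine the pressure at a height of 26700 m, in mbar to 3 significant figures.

Barometric formula: P = P₀ exp(−z/H).
z/H = 26700/7960.0 = 3.3543; exp(−3.3543) = 0.034934.
P = 1010 × 0.034934 = 35.283 mbar.

P ≈ 35.3 mbar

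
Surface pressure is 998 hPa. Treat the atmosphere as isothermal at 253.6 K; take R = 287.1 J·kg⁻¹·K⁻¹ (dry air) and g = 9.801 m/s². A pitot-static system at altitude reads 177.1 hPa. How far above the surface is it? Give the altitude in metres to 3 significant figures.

Scale height: H = RT/g = 287.1 × 253.6 / 9.801 = 7428.7 m.
Invert the barometric formula: z = H ln(P₀/P).
P₀/P = 998/177.1 = 5.6352; ln(5.6352) = 1.7290.
z = 7428.7 × 1.7290 = 12844 m.

z ≈ 12800 m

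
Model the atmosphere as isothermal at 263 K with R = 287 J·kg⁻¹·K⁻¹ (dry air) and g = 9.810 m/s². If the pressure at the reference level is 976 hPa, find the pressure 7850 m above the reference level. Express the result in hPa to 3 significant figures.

P ≈ 352 hPa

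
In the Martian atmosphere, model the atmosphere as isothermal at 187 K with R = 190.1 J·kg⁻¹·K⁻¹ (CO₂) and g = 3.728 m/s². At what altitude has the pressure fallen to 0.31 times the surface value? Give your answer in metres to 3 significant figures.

Scale height: H = RT/g = 190.1 × 187 / 3.728 = 9535.6 m.
Set P/P₀ = exp(−z/H) = 0.31, so z = −H ln(0.31).
−ln(0.31) = 1.1712; z = 9535.6 × 1.1712 = 11168 m.

z ≈ 11200 m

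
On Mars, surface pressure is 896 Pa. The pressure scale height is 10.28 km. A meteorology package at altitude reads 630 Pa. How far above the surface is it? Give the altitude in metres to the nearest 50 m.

Invert the barometric formula: z = H ln(P₀/P).
P₀/P = 896/630 = 1.4222; ln(1.4222) = 0.35220.
z = 10280 × 0.35220 = 3620.6 m.

z ≈ 3600 m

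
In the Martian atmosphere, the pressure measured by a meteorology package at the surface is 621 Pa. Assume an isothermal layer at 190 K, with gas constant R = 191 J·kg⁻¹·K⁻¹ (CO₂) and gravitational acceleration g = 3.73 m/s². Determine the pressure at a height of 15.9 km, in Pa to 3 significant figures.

P ≈ 121 Pa

Scale height: H = RT/g = 191 × 190 / 3.73 = 9729.2 m.
Barometric formula: P = P₀ exp(−z/H).
z/H = 15900/9729.2 = 1.6343; exp(−1.6343) = 0.19509.
P = 621 × 0.19509 = 121.15 Pa.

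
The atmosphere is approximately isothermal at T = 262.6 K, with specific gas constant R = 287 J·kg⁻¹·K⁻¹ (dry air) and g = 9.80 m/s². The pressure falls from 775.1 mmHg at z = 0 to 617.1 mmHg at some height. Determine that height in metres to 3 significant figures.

Scale height: H = RT/g = 287 × 262.6 / 9.80 = 7690.4 m.
Invert the barometric formula: z = H ln(P₀/P).
P₀/P = 775.1/617.1 = 1.2560; ln(1.2560) = 0.22793.
z = 7690.4 × 0.22793 = 1752.9 m.

z ≈ 1750 m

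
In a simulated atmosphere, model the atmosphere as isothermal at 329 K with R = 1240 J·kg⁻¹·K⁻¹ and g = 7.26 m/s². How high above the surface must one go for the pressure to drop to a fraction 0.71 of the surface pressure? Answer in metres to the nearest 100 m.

Scale height: H = RT/g = 1240 × 329 / 7.26 = 56193 m.
Set P/P₀ = exp(−z/H) = 0.71, so z = −H ln(0.71).
−ln(0.71) = 0.34249; z = 56193 × 0.34249 = 19246 m.

z ≈ 19200 m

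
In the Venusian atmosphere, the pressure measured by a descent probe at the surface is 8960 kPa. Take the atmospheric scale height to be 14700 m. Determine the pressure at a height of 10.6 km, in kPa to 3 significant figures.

P ≈ 4360 kPa

Barometric formula: P = P₀ exp(−z/H).
z/H = 10600/14700 = 0.72109; exp(−0.72109) = 0.48622.
P = 8960 × 0.48622 = 4356.5 kPa.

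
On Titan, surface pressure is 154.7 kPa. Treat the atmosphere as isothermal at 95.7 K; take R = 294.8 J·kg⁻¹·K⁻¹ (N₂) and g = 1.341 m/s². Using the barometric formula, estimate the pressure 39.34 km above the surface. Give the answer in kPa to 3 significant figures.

Scale height: H = RT/g = 294.8 × 95.7 / 1.341 = 21038 m.
Barometric formula: P = P₀ exp(−z/H).
z/H = 39340/21038 = 1.8699; exp(−1.8699) = 0.15414.
P = 154.7 × 0.15414 = 23.845 kPa.

P ≈ 23.8 kPa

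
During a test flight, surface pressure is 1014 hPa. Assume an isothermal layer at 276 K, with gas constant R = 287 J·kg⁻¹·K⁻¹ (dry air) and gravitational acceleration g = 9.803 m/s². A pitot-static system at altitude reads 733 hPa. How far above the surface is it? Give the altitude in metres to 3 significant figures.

Scale height: H = RT/g = 287 × 276 / 9.803 = 8080.4 m.
Invert the barometric formula: z = H ln(P₀/P).
P₀/P = 1014/733 = 1.3834; ln(1.3834) = 0.32454.
z = 8080.4 × 0.32454 = 2622.4 m.

z ≈ 2620 m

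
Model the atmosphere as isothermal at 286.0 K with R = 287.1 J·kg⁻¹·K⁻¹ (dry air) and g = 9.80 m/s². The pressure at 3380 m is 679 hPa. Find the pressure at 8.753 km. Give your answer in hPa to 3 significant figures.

P ≈ 358 hPa

Scale height: H = RT/g = 287.1 × 286.0 / 9.80 = 8378.6 m.
Between two levels, P₂ = P₁ exp(−Δz/H) with Δz = z₂ − z₁.
Δz = 8753.0 − 3380.0 = 5373.0 m; Δz/H = 5373.0/8378.6 = 0.64128.
P₂ = 679 × exp(−0.64128) = 679 × 0.52662 = 357.57 hPa.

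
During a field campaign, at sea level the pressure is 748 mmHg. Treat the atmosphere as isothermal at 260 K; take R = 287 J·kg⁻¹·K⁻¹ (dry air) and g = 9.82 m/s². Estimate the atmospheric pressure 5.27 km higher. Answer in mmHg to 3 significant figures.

P ≈ 374 mmHg

Scale height: H = RT/g = 287 × 260 / 9.82 = 7598.8 m.
Barometric formula: P = P₀ exp(−z/H).
z/H = 5270.0/7598.8 = 0.69353; exp(−0.69353) = 0.49981.
P = 748 × 0.49981 = 373.86 mmHg.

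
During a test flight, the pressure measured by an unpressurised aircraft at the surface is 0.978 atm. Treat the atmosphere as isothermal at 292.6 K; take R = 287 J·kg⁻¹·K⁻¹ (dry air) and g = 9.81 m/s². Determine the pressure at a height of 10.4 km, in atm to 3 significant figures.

P ≈ 0.290 atm

Scale height: H = RT/g = 287 × 292.6 / 9.81 = 8560.3 m.
Barometric formula: P = P₀ exp(−z/H).
z/H = 10400/8560.3 = 1.2149; exp(−1.2149) = 0.29674.
P = 0.978 × 0.29674 = 0.29021 atm.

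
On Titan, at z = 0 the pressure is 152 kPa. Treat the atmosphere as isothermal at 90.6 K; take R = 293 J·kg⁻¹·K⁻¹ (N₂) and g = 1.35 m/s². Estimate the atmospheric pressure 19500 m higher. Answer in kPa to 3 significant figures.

Scale height: H = RT/g = 293 × 90.6 / 1.35 = 19664 m.
Barometric formula: P = P₀ exp(−z/H).
z/H = 19500/19664 = 0.99166; exp(−0.99166) = 0.37096.
P = 152 × 0.37096 = 56.386 kPa.

P ≈ 56.4 kPa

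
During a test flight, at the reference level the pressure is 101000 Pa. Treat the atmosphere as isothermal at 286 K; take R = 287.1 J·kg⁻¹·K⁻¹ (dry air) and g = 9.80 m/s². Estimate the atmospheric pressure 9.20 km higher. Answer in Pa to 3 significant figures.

Scale height: H = RT/g = 287.1 × 286 / 9.80 = 8378.6 m.
Barometric formula: P = P₀ exp(−z/H).
z/H = 9200.0/8378.6 = 1.0980; exp(−1.0980) = 0.33354.
P = 101000 × 0.33354 = 33688 Pa.

P ≈ 33700 Pa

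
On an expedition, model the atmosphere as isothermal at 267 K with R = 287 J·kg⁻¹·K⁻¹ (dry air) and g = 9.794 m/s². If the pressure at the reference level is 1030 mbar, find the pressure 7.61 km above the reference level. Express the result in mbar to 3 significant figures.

Scale height: H = RT/g = 287 × 267 / 9.794 = 7824.1 m.
Barometric formula: P = P₀ exp(−z/H).
z/H = 7610.0/7824.1 = 0.97264; exp(−0.97264) = 0.37808.
P = 1030 × 0.37808 = 389.42 mbar.

P ≈ 389 mbar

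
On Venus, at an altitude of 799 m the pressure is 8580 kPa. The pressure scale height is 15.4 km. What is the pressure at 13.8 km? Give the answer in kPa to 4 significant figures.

P ≈ 3688 kPa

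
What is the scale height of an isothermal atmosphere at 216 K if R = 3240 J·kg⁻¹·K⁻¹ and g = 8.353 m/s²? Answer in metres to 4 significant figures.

H ≈ 83780 m

The scale height of an isothermal atmosphere is H = RT/g.
H = 3240 × 216 / 8.353 = 699840/8.353 = 83783 m.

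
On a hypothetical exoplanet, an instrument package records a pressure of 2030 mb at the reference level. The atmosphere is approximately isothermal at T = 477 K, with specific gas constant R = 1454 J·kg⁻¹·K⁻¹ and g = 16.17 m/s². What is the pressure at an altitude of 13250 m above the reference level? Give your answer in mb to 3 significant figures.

Scale height: H = RT/g = 1454 × 477 / 16.17 = 42892 m.
Barometric formula: P = P₀ exp(−z/H).
z/H = 13250/42892 = 0.30892; exp(−0.30892) = 0.73424.
P = 2030 × 0.73424 = 1490.5 mb.

P ≈ 1490 mb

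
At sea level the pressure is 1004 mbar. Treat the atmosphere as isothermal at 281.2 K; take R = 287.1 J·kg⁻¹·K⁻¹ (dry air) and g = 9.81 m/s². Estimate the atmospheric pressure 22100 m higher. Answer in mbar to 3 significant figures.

Scale height: H = RT/g = 287.1 × 281.2 / 9.81 = 8229.6 m.
Barometric formula: P = P₀ exp(−z/H).
z/H = 22100/8229.6 = 2.6854; exp(−2.6854) = 0.068194.
P = 1004 × 0.068194 = 68.467 mbar.

P ≈ 68.5 mbar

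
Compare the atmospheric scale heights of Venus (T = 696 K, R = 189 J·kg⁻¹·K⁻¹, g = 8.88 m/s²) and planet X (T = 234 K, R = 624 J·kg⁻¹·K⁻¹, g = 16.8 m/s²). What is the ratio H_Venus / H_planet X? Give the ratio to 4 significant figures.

H_Venus/H_planet X ≈ 1.704

H = RT/g for each body.
H_Venus = 189 × 696 / 8.88 = 14814 m.
H_planet X = 624 × 234 / 16.8 = 8691.4 m.
H_Venus/H_planet X = 14814/8691.4 = 1.7044.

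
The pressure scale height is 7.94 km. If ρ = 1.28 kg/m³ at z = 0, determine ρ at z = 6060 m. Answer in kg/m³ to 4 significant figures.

ρ ≈ 0.5967 kg/m³

In an isothermal atmosphere, density decays like pressure: ρ = ρ₀ exp(−z/H).
z/H = 6060.0/7940.0 = 0.76322; exp(−0.76322) = 0.46616.
ρ = 1.28 × 0.46616 = 0.59668 kg/m³.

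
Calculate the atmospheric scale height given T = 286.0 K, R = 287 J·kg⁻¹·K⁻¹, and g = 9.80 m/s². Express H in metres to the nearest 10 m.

The scale height of an isothermal atmosphere is H = RT/g.
H = 287 × 286.0 / 9.80 = 82082/9.80 = 8375.7 m.

H ≈ 8380 m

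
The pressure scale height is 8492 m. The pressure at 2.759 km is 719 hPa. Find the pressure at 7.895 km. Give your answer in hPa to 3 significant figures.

P ≈ 393 hPa

Between two levels, P₂ = P₁ exp(−Δz/H) with Δz = z₂ − z₁.
Δz = 7895.0 − 2759.0 = 5136.0 m; Δz/H = 5136.0/8492.0 = 0.60480.
P₂ = 719 × exp(−0.60480) = 719 × 0.54618 = 392.70 hPa.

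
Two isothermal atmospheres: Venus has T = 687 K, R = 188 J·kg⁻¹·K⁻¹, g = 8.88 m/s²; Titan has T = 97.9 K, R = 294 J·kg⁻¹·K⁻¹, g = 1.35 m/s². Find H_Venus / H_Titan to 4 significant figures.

H = RT/g for each body.
H_Venus = 188 × 687 / 8.88 = 14545 m.
H_Titan = 294 × 97.9 / 1.35 = 21320 m.
H_Venus/H_Titan = 14545/21320 = 0.68222.

H_Venus/H_Titan ≈ 0.6822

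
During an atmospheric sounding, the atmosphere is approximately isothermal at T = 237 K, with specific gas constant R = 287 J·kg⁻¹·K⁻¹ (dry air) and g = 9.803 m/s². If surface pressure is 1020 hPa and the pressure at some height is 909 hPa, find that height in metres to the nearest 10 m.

Scale height: H = RT/g = 287 × 237 / 9.803 = 6938.6 m.
Invert the barometric formula: z = H ln(P₀/P).
P₀/P = 1020/909 = 1.1221; ln(1.1221) = 0.11520.
z = 6938.6 × 0.11520 = 799.33 m.

z ≈ 800 m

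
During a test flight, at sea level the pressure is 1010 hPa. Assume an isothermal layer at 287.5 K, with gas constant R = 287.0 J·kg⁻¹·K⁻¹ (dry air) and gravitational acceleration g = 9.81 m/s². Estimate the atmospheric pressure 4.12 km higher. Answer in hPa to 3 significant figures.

P ≈ 619 hPa

Scale height: H = RT/g = 287.0 × 287.5 / 9.81 = 8411.1 m.
Barometric formula: P = P₀ exp(−z/H).
z/H = 4120.0/8411.1 = 0.48983; exp(−0.48983) = 0.61273.
P = 1010 × 0.61273 = 618.86 hPa.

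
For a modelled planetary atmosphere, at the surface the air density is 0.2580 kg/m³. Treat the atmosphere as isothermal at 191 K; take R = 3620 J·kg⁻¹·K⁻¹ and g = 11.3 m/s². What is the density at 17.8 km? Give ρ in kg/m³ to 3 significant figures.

Scale height: H = RT/g = 3620 × 191 / 11.3 = 61188 m.
In an isothermal atmosphere, density decays like pressure: ρ = ρ₀ exp(−z/H).
z/H = 17800/61188 = 0.29091; exp(−0.29091) = 0.74758.
ρ = 0.2580 × 0.74758 = 0.19288 kg/m³.

ρ ≈ 0.193 kg/m³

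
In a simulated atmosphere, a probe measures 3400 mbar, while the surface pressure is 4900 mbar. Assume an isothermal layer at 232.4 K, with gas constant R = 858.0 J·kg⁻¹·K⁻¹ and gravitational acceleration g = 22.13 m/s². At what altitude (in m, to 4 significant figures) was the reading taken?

z ≈ 3293 m

Scale height: H = RT/g = 858.0 × 232.4 / 22.13 = 9010.4 m.
Invert the barometric formula: z = H ln(P₀/P).
P₀/P = 4900/3400 = 1.4412; ln(1.4412) = 0.36548.
z = 9010.4 × 0.36548 = 3293.1 m.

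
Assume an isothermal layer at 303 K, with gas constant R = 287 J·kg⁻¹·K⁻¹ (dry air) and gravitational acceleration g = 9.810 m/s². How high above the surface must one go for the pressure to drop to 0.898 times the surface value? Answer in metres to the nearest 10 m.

z ≈ 950 m

Scale height: H = RT/g = 287 × 303 / 9.810 = 8864.5 m.
Set P/P₀ = exp(−z/H) = 0.898, so z = −H ln(0.898).
−ln(0.898) = 0.10759; z = 8864.5 × 0.10759 = 953.73 m.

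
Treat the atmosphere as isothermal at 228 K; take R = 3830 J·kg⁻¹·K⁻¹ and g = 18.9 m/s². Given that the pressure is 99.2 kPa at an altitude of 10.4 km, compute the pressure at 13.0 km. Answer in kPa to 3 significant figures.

P ≈ 93.8 kPa

Scale height: H = RT/g = 3830 × 228 / 18.9 = 46203 m.
Between two levels, P₂ = P₁ exp(−Δz/H) with Δz = z₂ − z₁.
Δz = 13000 − 10400 = 2600.0 m; Δz/H = 2600.0/46203 = 0.056273.
P₂ = 99.2 × exp(−0.056273) = 99.2 × 0.94528 = 93.772 kPa.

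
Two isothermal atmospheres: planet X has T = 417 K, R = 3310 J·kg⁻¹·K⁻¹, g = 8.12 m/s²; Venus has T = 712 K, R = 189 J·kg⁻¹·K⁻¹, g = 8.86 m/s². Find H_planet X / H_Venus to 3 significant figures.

H_planet X/H_Venus ≈ 11.2

H = RT/g for each body.
H_planet X = 3310 × 417 / 8.12 = 169980 m.
H_Venus = 189 × 712 / 8.86 = 15188 m.
H_planet X/H_Venus = 169980/15188 = 11.192.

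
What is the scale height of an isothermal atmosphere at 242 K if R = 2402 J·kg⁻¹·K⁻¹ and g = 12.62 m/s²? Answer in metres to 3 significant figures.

H ≈ 46100 m

The scale height of an isothermal atmosphere is H = RT/g.
H = 2402 × 242 / 12.62 = 581280/12.62 = 46060 m.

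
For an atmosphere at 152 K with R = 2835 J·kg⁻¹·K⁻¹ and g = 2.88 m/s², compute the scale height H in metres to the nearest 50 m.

H ≈ 149600 m

The scale height of an isothermal atmosphere is H = RT/g.
H = 2835 × 152 / 2.88 = 430920/2.88 = 149620 m.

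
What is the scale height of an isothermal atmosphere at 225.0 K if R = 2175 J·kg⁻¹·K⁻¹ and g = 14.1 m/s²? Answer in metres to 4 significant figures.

The scale height of an isothermal atmosphere is H = RT/g.
H = 2175 × 225.0 / 14.1 = 489380/14.1 = 34708 m.

H ≈ 34710 m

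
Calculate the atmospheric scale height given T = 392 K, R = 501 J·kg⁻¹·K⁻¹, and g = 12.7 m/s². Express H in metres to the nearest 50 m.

The scale height of an isothermal atmosphere is H = RT/g.
H = 501 × 392 / 12.7 = 196390/12.7 = 15464 m.

H ≈ 15450 m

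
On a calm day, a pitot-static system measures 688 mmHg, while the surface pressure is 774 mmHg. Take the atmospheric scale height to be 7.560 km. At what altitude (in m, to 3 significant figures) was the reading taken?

Invert the barometric formula: z = H ln(P₀/P).
P₀/P = 774/688 = 1.1250; ln(1.1250) = 0.11778.
z = 7560.0 × 0.11778 = 890.42 m.

z ≈ 890 m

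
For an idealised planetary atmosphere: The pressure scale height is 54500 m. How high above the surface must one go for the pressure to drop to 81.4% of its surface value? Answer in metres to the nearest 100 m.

z ≈ 11200 m

Set P/P₀ = exp(−z/H) = 0.814, so z = −H ln(0.814).
−ln(0.814) = 0.20579; z = 54500 × 0.20579 = 11216 m.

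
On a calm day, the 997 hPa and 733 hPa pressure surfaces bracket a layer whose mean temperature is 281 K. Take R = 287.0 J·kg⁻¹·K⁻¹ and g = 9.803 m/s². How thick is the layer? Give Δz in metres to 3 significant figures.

Hypsometric equation: Δz = (R T̄/g) ln(P₁/P₂).
R T̄/g = 287.0 × 281 / 9.803 = 8226.8 m.
ln(997/733) = ln(1.3602) = 0.30763.
Δz = 8226.8 × 0.30763 = 2530.8 m.

Δz ≈ 2530 m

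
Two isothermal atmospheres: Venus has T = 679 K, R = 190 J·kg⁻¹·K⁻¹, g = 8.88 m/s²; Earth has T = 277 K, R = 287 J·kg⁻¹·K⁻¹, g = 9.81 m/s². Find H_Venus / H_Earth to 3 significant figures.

H_Venus/H_Earth ≈ 1.79

H = RT/g for each body.
H_Venus = 190 × 679 / 8.88 = 14528 m.
H_Earth = 287 × 277 / 9.81 = 8103.9 m.
H_Venus/H_Earth = 14528/8103.9 = 1.7927.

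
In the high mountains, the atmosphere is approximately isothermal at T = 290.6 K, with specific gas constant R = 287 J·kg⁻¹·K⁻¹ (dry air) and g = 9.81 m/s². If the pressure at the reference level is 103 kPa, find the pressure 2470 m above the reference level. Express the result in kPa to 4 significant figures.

P ≈ 77.03 kPa

Scale height: H = RT/g = 287 × 290.6 / 9.81 = 8501.8 m.
Barometric formula: P = P₀ exp(−z/H).
z/H = 2470.0/8501.8 = 0.29053; exp(−0.29053) = 0.74787.
P = 103 × 0.74787 = 77.031 kPa.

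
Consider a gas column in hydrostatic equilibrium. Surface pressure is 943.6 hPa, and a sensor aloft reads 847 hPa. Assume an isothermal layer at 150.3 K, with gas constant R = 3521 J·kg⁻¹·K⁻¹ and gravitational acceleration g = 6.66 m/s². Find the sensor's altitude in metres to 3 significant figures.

Scale height: H = RT/g = 3521 × 150.3 / 6.66 = 79460 m.
Invert the barometric formula: z = H ln(P₀/P).
P₀/P = 943.6/847 = 1.1140; ln(1.1140) = 0.10796.
z = 79460 × 0.10796 = 8578.5 m.

z ≈ 8580 m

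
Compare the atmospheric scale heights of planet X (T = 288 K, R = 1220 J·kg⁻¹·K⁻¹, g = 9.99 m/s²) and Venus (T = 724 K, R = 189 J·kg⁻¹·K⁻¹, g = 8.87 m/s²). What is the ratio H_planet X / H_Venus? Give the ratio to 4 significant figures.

H = RT/g for each body.
H_planet X = 1220 × 288 / 9.99 = 35171 m.
H_Venus = 189 × 724 / 8.87 = 15427 m.
H_planet X/H_Venus = 35171/15427 = 2.2798.

H_planet X/H_Venus ≈ 2.280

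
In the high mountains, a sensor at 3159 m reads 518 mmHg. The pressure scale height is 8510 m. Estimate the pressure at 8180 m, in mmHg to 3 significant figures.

P ≈ 287 mmHg

Between two levels, P₂ = P₁ exp(−Δz/H) with Δz = z₂ − z₁.
Δz = 8180.0 − 3159.0 = 5021.0 m; Δz/H = 5021.0/8510.0 = 0.59001.
P₂ = 518 × exp(−0.59001) = 518 × 0.55432 = 287.14 mmHg.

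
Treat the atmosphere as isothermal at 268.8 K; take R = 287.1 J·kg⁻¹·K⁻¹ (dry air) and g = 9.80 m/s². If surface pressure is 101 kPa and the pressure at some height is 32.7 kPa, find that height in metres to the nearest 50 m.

Scale height: H = RT/g = 287.1 × 268.8 / 9.80 = 7874.7 m.
Invert the barometric formula: z = H ln(P₀/P).
P₀/P = 101/32.7 = 3.0887; ln(3.0887) = 1.1278.
z = 7874.7 × 1.1278 = 8881.1 m.

z ≈ 8900 m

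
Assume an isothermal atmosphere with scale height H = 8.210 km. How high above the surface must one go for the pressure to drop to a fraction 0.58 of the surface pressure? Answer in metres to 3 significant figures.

z ≈ 4470 m

Set P/P₀ = exp(−z/H) = 0.58, so z = −H ln(0.58).
−ln(0.58) = 0.54473; z = 8210.0 × 0.54473 = 4472.2 m.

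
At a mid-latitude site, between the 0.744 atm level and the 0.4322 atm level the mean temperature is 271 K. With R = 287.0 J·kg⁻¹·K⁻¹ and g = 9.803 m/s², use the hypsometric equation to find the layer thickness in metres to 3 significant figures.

Hypsometric equation: Δz = (R T̄/g) ln(P₁/P₂).
R T̄/g = 287.0 × 271 / 9.803 = 7934.0 m.
ln(0.744/0.4322) = ln(1.7214) = 0.54314.
Δz = 7934.0 × 0.54314 = 4309.3 m.

Δz ≈ 4310 m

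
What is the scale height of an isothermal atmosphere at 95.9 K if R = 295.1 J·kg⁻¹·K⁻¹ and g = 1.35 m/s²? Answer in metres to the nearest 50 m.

H ≈ 20950 m

The scale height of an isothermal atmosphere is H = RT/g.
H = 295.1 × 95.9 / 1.35 = 28300/1.35 = 20963 m.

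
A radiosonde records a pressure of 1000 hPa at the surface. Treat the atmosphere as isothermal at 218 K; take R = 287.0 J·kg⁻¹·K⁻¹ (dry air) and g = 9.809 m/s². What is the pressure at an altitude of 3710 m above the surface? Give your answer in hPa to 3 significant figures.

P ≈ 559 hPa

Scale height: H = RT/g = 287.0 × 218 / 9.809 = 6378.4 m.
Barometric formula: P = P₀ exp(−z/H).
z/H = 3710.0/6378.4 = 0.58165; exp(−0.58165) = 0.55898.
P = 1000 × 0.55898 = 558.98 hPa.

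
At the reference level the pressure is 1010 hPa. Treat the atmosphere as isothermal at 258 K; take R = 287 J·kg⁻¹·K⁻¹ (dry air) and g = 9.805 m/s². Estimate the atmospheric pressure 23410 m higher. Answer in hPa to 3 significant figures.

P ≈ 45.5 hPa

Scale height: H = RT/g = 287 × 258 / 9.805 = 7551.9 m.
Barometric formula: P = P₀ exp(−z/H).
z/H = 23410/7551.9 = 3.0999; exp(−3.0999) = 0.045054.
P = 1010 × 0.045054 = 45.505 hPa.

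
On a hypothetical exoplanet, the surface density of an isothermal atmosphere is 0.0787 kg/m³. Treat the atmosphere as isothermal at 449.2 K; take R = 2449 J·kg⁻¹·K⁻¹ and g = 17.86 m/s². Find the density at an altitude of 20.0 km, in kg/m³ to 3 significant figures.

ρ ≈ 0.0569 kg/m³

Scale height: H = RT/g = 2449 × 449.2 / 17.86 = 61595 m.
In an isothermal atmosphere, density decays like pressure: ρ = ρ₀ exp(−z/H).
z/H = 20000/61595 = 0.32470; exp(−0.32470) = 0.72274.
ρ = 0.0787 × 0.72274 = 0.056880 kg/m³.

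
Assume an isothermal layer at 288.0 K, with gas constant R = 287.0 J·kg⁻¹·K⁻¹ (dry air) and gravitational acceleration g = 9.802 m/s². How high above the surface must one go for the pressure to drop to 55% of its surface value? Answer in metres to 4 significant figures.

z ≈ 5041 m

Scale height: H = RT/g = 287.0 × 288.0 / 9.802 = 8432.6 m.
Set P/P₀ = exp(−z/H) = 0.55, so z = −H ln(0.55).
−ln(0.55) = 0.59784; z = 8432.6 × 0.59784 = 5041.3 m.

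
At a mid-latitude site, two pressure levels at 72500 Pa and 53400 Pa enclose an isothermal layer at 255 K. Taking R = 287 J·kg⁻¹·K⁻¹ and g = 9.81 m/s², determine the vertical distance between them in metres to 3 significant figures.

Δz ≈ 2280 m

Hypsometric equation: Δz = (R T̄/g) ln(P₁/P₂).
R T̄/g = 287 × 255 / 9.81 = 7460.2 m.
ln(72500/53400) = ln(1.3577) = 0.30579.
Δz = 7460.2 × 0.30579 = 2281.3 m.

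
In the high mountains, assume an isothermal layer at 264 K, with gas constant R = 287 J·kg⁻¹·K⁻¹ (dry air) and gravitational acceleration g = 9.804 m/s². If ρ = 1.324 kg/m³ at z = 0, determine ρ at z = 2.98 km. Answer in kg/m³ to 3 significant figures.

ρ ≈ 0.900 kg/m³

Scale height: H = RT/g = 287 × 264 / 9.804 = 7728.3 m.
In an isothermal atmosphere, density decays like pressure: ρ = ρ₀ exp(−z/H).
z/H = 2980.0/7728.3 = 0.38560; exp(−0.38560) = 0.68004.
ρ = 1.324 × 0.68004 = 0.90037 kg/m³.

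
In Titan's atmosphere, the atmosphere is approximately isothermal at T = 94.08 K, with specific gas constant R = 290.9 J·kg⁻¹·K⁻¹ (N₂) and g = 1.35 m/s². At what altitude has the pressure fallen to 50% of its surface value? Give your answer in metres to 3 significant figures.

Scale height: H = RT/g = 290.9 × 94.08 / 1.35 = 20272 m.
Set P/P₀ = exp(−z/H) = 0.5, so z = −H ln(0.5).
−ln(0.5) = 0.69315; z = 20272 × 0.69315 = 14052 m.

z ≈ 14100 m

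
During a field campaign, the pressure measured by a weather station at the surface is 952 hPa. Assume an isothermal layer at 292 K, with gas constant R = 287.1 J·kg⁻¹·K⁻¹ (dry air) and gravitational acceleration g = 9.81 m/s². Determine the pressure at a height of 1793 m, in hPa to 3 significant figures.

P ≈ 772 hPa

Scale height: H = RT/g = 287.1 × 292 / 9.81 = 8545.7 m.
Barometric formula: P = P₀ exp(−z/H).
z/H = 1793.0/8545.7 = 0.20981; exp(−0.20981) = 0.81074.
P = 952 × 0.81074 = 771.82 hPa.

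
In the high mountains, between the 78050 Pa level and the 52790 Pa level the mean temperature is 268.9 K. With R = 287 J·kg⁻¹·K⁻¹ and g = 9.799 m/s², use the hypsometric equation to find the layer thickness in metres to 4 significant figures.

Δz ≈ 3080 m

Hypsometric equation: Δz = (R T̄/g) ln(P₁/P₂).
R T̄/g = 287 × 268.9 / 9.799 = 7875.7 m.
ln(78050/52790) = ln(1.4785) = 0.39103.
Δz = 7875.7 × 0.39103 = 3079.6 m.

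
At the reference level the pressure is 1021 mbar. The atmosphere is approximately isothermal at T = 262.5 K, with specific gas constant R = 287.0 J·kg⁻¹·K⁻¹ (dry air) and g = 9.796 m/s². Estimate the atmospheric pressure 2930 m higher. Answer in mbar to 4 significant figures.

Scale height: H = RT/g = 287.0 × 262.5 / 9.796 = 7690.6 m.
Barometric formula: P = P₀ exp(−z/H).
z/H = 2930.0/7690.6 = 0.38098; exp(−0.38098) = 0.68319.
P = 1021 × 0.68319 = 697.54 mbar.

P ≈ 697.5 mbar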